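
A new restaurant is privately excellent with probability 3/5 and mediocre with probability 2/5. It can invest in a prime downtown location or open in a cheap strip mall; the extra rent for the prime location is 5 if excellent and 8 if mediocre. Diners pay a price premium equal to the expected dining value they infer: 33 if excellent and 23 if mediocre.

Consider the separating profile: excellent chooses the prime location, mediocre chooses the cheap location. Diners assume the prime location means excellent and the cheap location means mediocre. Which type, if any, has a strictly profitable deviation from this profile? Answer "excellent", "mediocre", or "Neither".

The prime location pays 33; the cheap location pays 23.
excellent: assigned the prime location, nets 33 − 5 = 28; deviating to the cheap location nets 23.
mediocre: assigned the cheap location, nets 23; deviating to the prime location nets 33 − 8 = 25.
The mediocre type gains 2 by deviating.

mediocre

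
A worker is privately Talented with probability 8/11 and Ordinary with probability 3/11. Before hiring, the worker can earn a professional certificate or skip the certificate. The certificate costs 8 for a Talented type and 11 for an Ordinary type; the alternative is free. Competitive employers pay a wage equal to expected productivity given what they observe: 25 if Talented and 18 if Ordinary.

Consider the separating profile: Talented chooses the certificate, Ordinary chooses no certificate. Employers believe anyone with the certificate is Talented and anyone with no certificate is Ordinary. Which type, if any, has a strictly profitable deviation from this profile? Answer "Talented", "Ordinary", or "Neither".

The certificate pays 25; no certificate pays 18.
Talented: assigned the certificate, nets 25 − 8 = 17; deviating to no certificate nets 18.
Ordinary: assigned no certificate, nets 18; deviating to the certificate nets 25 − 11 = 14.
The Talented type gains 1 by deviating.

Talented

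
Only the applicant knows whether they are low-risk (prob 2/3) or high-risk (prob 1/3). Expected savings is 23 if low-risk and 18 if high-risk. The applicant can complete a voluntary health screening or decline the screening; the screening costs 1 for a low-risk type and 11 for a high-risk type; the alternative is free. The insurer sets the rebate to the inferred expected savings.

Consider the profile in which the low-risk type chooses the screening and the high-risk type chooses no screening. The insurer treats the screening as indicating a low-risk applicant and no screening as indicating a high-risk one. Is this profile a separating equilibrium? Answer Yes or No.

Under these beliefs, the screening earns rebate 23 and no screening earns rebate 18.
low-risk: the screening nets 23 − 1 = 22; no screening nets 18. low-risk prefers the screening.
high-risk: the screening nets 23 − 11 = 12; no screening nets 18. high-risk prefers no screening.
Neither type deviates, so the separating profile is an equilibrium.

Yes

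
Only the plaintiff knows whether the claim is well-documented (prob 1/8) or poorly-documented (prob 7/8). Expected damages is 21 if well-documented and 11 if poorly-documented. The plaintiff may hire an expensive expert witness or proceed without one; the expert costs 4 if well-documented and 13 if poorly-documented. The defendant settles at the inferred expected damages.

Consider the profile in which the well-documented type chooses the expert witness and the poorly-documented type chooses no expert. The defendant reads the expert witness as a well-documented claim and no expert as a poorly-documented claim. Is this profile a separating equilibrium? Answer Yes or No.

Under these beliefs, the expert witness earns settlement 21 and no expert earns settlement 11.
well-documented: the expert witness nets 21 − 4 = 17; no expert nets 11. well-documented prefers the expert witness.
poorly-documented: the expert witness nets 21 − 13 = 8; no expert nets 11. poorly-documented prefers no expert.
Neither type deviates, so the separating profile is an equilibrium.

Yes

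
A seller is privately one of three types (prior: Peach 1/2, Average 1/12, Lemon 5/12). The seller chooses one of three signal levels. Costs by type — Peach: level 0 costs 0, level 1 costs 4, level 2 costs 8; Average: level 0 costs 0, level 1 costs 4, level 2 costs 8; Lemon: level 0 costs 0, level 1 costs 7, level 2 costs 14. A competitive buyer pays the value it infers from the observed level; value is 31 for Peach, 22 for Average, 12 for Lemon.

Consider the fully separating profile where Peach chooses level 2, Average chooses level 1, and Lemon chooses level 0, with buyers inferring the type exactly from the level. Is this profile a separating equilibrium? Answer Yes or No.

No

Separating prices: level 2 → 31, level 1 → 22, level 0 → 12.
Peach (assigned level 2): level 0: 12 − 0 = 12; level 1: 22 − 4 = 18; level 2: 31 − 8 = 23. Peach stays.
Average (assigned level 1): level 0: 12 − 0 = 12; level 1: 22 − 4 = 18; level 2: 31 − 8 = 23. Average prefers level 2.
Lemon (assigned level 0): level 0: 12 − 0 = 12; level 1: 22 − 7 = 15; level 2: 31 − 14 = 17. Lemon prefers level 2.
At least one type deviates; the separating profile fails.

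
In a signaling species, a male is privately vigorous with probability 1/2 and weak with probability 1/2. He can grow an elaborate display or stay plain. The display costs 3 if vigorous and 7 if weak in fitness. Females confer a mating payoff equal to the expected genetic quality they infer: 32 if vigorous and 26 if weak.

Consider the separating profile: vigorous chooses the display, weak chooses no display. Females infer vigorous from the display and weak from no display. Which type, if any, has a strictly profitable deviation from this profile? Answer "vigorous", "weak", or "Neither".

The display pays 32; no display pays 26.
vigorous: assigned the display, nets 32 − 3 = 29; deviating to no display nets 26.
weak: assigned no display, nets 26; deviating to the display nets 32 − 7 = 25.
Both types strictly prefer their assigned action; no profitable deviation.

Neither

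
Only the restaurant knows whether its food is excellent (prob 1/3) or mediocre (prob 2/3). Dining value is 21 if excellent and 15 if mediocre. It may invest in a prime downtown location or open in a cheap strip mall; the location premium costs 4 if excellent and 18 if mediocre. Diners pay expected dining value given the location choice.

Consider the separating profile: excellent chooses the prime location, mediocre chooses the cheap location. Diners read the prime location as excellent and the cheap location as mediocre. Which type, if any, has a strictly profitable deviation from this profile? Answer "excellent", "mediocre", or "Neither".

The prime location pays 21; the cheap location pays 15.
excellent: assigned the prime location, nets 21 − 4 = 17; deviating to the cheap location nets 15.
mediocre: assigned the cheap location, nets 15; deviating to the prime location nets 21 − 18 = 3.
Both types strictly prefer their assigned action; no profitable deviation.

Neither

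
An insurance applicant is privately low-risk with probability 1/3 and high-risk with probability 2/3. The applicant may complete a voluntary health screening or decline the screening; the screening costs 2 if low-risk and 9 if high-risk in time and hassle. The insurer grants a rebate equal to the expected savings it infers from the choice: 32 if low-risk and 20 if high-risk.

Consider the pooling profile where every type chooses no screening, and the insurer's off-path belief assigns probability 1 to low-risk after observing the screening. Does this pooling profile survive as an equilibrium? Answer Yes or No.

On path, the insurer holds the prior and pays 1/3·32 + 2/3·20 = 24. Off path (the screening), believing low-risk, it pays 32.
low-risk: no screening nets 24; the screening nets 32 − 2 = 30. low-risk would deviate.
high-risk: no screening nets 24; the screening nets 32 − 9 = 23. high-risk stays.
A type deviates, so pooling fails.

No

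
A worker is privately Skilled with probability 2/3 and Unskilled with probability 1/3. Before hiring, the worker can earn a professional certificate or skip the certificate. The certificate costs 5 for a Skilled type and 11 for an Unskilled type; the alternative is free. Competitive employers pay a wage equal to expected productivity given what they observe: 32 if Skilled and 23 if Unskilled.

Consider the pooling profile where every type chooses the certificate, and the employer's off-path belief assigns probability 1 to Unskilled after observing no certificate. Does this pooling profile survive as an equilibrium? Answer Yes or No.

On path, the employer holds the prior and pays 2/3·32 + 1/3·23 = 29. Off path (no certificate), believing Unskilled, it pays 23.
Skilled: the certificate nets 29 − 5 = 24; no certificate nets 23. Skilled stays.
Unskilled: the certificate nets 29 − 11 = 18; no certificate nets 23. Unskilled would deviate.
A type deviates, so pooling fails.

No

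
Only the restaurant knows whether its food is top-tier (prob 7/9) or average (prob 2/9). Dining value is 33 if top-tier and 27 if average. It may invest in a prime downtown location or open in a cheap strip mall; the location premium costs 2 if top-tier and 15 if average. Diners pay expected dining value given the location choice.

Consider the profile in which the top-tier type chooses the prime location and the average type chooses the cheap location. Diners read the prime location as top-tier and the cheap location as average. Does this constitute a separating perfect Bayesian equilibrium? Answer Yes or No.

Under these beliefs, the prime location earns price premium 33 and the cheap location earns price premium 27.
top-tier: the prime location nets 33 − 2 = 31; the cheap location nets 27. top-tier prefers the prime location.
average: the prime location nets 33 − 15 = 18; the cheap location nets 27. average prefers the cheap location.
Neither type deviates, so the separating profile is an equilibrium.

Yes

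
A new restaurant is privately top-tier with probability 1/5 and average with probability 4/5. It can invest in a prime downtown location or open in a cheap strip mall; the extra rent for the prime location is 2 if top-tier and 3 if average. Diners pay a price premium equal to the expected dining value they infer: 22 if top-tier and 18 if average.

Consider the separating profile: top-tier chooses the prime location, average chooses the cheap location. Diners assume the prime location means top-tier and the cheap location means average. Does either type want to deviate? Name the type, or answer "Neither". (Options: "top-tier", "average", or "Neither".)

The prime location pays 22; the cheap location pays 18.
top-tier: assigned the prime location, nets 22 − 2 = 20; deviating to the cheap location nets 18.
average: assigned the cheap location, nets 18; deviating to the prime location nets 22 − 3 = 19.
The average type gains 1 by deviating.

average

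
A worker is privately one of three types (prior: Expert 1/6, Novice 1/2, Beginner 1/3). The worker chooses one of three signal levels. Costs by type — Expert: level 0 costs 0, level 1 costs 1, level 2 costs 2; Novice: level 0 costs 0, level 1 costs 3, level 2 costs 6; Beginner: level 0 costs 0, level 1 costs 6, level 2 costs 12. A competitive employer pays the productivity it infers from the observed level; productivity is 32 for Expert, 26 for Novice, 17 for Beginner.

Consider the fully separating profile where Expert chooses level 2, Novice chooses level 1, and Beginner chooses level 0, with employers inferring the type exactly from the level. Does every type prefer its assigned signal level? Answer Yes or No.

Separating wages: level 2 → 32, level 1 → 26, level 0 → 17.
Expert (assigned level 2): level 0: 17 − 0 = 17; level 1: 26 − 1 = 25; level 2: 32 − 2 = 30. Expert stays.
Novice (assigned level 1): level 0: 17 − 0 = 17; level 1: 26 − 3 = 23; level 2: 32 − 6 = 26. Novice prefers level 2.
Beginner (assigned level 0): level 0: 17 − 0 = 17; level 1: 26 − 6 = 20; level 2: 32 − 12 = 20. Beginner prefers level 1.
At least one type deviates; the separating profile fails.

No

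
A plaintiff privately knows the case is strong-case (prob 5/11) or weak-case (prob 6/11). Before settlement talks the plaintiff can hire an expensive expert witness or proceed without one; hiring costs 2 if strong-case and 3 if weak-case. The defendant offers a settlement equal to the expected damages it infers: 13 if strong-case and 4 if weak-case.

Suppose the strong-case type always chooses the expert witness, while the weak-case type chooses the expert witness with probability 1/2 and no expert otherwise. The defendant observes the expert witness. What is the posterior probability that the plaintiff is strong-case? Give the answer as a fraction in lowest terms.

P(the expert witness) = (5/11)·1 + (6/11)·(1/2) = 8/11.
By Bayes' rule, P(strong-case | the expert witness) = (5/11) / (8/11) = 5/8.

5/8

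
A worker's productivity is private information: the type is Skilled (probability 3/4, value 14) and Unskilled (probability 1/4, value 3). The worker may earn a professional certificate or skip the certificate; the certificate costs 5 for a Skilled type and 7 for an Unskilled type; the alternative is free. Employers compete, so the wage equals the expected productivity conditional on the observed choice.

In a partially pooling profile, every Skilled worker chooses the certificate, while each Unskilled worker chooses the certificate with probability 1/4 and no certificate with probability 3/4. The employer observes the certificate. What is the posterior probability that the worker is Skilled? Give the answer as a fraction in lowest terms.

P(the certificate) = (3/4)·1 + (1/4)·(1/4) = 13/16.
By Bayes' rule, P(Skilled | the certificate) = (3/4) / (13/16) = 12/13.

12/13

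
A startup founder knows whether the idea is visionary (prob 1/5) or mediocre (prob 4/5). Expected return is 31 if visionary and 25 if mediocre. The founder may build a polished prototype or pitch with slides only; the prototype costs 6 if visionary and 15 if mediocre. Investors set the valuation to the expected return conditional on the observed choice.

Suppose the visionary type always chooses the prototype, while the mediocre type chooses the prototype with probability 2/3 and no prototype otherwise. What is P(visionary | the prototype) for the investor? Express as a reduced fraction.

P(the prototype) = (1/5)·1 + (4/5)·(2/3) = 11/15.
By Bayes' rule, P(visionary | the prototype) = (1/5) / (11/15) = 3/11.

3/11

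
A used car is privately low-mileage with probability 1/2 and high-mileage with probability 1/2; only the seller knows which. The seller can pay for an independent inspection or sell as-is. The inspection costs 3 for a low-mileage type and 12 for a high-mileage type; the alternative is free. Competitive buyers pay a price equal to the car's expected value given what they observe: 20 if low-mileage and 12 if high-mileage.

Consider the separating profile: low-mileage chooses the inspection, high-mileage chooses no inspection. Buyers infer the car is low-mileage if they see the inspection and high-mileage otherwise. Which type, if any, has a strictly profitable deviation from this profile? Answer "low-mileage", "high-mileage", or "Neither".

The inspection pays 20; no inspection pays 12.
low-mileage: assigned the inspection, nets 20 − 3 = 17; deviating to no inspection nets 12.
high-mileage: assigned no inspection, nets 12; deviating to the inspection nets 20 − 12 = 8.
Both types strictly prefer their assigned action; no profitable deviation.

Neither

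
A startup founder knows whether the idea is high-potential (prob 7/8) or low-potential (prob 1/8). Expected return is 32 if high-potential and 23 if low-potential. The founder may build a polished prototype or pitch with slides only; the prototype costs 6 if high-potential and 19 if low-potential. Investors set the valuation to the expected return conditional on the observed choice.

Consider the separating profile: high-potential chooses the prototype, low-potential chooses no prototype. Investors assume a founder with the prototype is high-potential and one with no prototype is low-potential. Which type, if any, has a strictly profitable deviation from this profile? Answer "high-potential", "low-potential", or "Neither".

Neither

The prototype pays 32; no prototype pays 23.
high-potential: assigned the prototype, nets 32 − 6 = 26; deviating to no prototype nets 23.
low-potential: assigned no prototype, nets 23; deviating to the prototype nets 32 − 19 = 13.
Both types strictly prefer their assigned action; no profitable deviation.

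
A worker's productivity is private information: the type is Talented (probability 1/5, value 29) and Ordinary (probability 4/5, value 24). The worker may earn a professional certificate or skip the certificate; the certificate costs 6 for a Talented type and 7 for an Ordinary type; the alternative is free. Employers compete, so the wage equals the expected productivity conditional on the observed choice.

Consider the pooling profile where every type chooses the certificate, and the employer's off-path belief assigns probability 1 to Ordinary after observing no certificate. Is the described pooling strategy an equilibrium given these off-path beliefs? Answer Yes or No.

On path, the employer holds the prior and pays 1/5·29 + 4/5·24 = 25. Off path (no certificate), believing Ordinary, it pays 24.
Talented: the certificate nets 25 − 6 = 19; no certificate nets 24. Talented would deviate.
Ordinary: the certificate nets 25 − 7 = 18; no certificate nets 24. Ordinary would deviate.
A type deviates, so pooling fails.

No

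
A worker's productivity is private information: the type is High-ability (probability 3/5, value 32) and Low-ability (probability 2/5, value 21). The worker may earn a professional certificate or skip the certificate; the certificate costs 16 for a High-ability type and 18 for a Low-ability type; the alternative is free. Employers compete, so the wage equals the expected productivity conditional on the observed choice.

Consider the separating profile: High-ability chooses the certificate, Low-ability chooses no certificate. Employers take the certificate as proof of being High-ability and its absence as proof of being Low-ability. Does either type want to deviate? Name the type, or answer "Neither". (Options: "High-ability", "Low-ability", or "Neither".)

The certificate pays 32; no certificate pays 21.
High-ability: assigned the certificate, nets 32 − 16 = 16; deviating to no certificate nets 21.
Low-ability: assigned no certificate, nets 21; deviating to the certificate nets 32 − 18 = 14.
The High-ability type gains 5 by deviating.

High-ability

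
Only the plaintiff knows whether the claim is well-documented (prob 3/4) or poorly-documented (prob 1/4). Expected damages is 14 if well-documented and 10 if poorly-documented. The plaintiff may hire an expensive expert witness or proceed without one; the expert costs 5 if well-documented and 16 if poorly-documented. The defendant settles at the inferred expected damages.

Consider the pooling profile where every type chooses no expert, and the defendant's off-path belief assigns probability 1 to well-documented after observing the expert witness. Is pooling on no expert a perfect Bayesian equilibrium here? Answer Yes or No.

On path, the defendant holds the prior and pays 3/4·14 + 1/4·10 = 13. Off path (the expert witness), believing well-documented, it pays 14.
well-documented: no expert nets 13; the expert witness nets 14 − 5 = 9. well-documented stays.
poorly-documented: no expert nets 13; the expert witness nets 14 − 16 = -2. poorly-documented stays.
No type deviates, so pooling is sustained.

Yes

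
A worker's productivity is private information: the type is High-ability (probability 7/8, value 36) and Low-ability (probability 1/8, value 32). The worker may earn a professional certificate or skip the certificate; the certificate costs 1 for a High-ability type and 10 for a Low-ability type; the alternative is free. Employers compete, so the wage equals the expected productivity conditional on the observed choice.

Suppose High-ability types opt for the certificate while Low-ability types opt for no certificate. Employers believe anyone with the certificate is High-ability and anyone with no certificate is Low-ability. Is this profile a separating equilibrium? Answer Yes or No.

Yes

Under these beliefs, the certificate earns wage 36 and no certificate earns wage 32.
High-ability: the certificate nets 36 − 1 = 35; no certificate nets 32. High-ability prefers the certificate.
Low-ability: the certificate nets 36 − 10 = 26; no certificate nets 32. Low-ability prefers no certificate.
Neither type deviates, so the separating profile is an equilibrium.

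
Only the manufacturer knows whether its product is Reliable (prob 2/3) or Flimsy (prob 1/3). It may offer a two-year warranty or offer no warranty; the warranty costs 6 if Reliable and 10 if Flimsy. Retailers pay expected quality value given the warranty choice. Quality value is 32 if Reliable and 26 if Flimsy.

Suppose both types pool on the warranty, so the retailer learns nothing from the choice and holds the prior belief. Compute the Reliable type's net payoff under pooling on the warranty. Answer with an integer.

24

Pooled price = 2/3·32 + 1/3·26 = 30.
Reliable pays cost 6 for the warranty, so net payoff = 30 − 6 = 24.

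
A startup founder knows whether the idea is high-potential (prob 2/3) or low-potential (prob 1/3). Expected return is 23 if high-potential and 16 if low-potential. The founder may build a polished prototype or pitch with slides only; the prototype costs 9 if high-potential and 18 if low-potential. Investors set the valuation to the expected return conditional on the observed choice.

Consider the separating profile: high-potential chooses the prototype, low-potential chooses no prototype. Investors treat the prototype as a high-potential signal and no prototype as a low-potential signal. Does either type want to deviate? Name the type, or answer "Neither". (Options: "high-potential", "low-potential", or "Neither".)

The prototype pays 23; no prototype pays 16.
high-potential: assigned the prototype, nets 23 − 9 = 14; deviating to no prototype nets 16.
low-potential: assigned no prototype, nets 16; deviating to the prototype nets 23 − 18 = 5.
The high-potential type gains 2 by deviating.

high-potential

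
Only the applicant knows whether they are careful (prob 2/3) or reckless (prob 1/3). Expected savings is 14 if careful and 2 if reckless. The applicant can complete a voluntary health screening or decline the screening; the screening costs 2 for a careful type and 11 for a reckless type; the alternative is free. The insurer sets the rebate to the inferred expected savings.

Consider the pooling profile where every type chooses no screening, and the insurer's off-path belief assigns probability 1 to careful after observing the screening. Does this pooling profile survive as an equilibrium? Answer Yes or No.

On path, the insurer holds the prior and pays 2/3·14 + 1/3·2 = 10. Off path (the screening), believing careful, it pays 14.
careful: no screening nets 10; the screening nets 14 − 2 = 12. careful would deviate.
reckless: no screening nets 10; the screening nets 14 − 11 = 3. reckless stays.
A type deviates, so pooling fails.

No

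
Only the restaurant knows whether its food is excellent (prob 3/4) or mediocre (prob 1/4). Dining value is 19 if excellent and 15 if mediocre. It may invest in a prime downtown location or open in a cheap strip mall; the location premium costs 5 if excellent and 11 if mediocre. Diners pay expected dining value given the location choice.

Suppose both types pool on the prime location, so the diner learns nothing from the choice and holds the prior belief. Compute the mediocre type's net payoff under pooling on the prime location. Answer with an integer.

Pooled price premium = 3/4·19 + 1/4·15 = 18.
mediocre pays cost 11 for the prime location, so net payoff = 18 − 11 = 7.

7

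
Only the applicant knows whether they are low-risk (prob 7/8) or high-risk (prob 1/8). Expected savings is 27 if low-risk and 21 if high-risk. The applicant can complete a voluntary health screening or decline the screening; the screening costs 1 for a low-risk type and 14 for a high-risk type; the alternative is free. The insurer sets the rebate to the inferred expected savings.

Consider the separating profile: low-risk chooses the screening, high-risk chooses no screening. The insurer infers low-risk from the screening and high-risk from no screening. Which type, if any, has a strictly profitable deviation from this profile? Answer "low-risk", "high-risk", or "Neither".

The screening pays 27; no screening pays 21.
low-risk: assigned the screening, nets 27 − 1 = 26; deviating to no screening nets 21.
high-risk: assigned no screening, nets 21; deviating to the screening nets 27 − 14 = 13.
Both types strictly prefer their assigned action; no profitable deviation.

Neither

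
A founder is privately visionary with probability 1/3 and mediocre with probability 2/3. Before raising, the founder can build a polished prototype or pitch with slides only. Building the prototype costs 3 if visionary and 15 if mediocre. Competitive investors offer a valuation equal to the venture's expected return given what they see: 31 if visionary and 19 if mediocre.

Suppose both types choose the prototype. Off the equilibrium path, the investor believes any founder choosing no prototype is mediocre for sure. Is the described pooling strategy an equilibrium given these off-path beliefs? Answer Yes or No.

On path, the investor holds the prior and pays 1/3·31 + 2/3·19 = 23. Off path (no prototype), believing mediocre, it pays 19.
visionary: the prototype nets 23 − 3 = 20; no prototype nets 19. visionary stays.
mediocre: the prototype nets 23 − 15 = 8; no prototype nets 19. mediocre would deviate.
A type deviates, so pooling fails.

No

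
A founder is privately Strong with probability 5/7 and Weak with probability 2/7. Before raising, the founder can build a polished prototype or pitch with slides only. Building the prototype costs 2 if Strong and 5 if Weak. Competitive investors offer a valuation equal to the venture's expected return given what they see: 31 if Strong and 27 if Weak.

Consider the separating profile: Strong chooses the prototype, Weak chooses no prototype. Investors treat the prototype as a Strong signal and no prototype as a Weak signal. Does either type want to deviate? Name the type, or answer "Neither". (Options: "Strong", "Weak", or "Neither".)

Neither

The prototype pays 31; no prototype pays 27.
Strong: assigned the prototype, nets 31 − 2 = 29; deviating to no prototype nets 27.
Weak: assigned no prototype, nets 27; deviating to the prototype nets 31 − 5 = 26.
Both types strictly prefer their assigned action; no profitable deviation.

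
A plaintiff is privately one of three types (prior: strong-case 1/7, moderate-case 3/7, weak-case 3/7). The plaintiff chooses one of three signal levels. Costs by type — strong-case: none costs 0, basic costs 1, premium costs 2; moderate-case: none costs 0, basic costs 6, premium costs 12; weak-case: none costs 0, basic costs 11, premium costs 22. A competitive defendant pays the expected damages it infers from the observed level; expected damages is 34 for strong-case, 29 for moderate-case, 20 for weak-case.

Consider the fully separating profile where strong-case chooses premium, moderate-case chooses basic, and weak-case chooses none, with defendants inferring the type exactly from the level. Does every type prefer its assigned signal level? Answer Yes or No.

Separating settlements: premium → 34, basic → 29, none → 20.
strong-case (assigned premium): none: 20 − 0 = 20; basic: 29 − 1 = 28; premium: 34 − 2 = 32. strong-case stays.
moderate-case (assigned basic): none: 20 − 0 = 20; basic: 29 − 6 = 23; premium: 34 − 12 = 22. moderate-case stays.
weak-case (assigned none): none: 20 − 0 = 20; basic: 29 − 11 = 18; premium: 34 − 22 = 12. weak-case stays.
Every type prefers its assigned level; separation holds.

Yes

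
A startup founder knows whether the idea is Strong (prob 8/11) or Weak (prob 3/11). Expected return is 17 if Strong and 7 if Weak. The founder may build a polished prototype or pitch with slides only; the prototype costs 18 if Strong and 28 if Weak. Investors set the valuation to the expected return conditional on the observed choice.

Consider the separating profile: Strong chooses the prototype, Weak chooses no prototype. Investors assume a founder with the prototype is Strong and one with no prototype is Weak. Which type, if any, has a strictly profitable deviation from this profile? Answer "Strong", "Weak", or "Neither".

Strong

The prototype pays 17; no prototype pays 7.
Strong: assigned the prototype, nets 17 − 18 = -1; deviating to no prototype nets 7.
Weak: assigned no prototype, nets 7; deviating to the prototype nets 17 − 28 = -11.
The Strong type gains 8 by deviating.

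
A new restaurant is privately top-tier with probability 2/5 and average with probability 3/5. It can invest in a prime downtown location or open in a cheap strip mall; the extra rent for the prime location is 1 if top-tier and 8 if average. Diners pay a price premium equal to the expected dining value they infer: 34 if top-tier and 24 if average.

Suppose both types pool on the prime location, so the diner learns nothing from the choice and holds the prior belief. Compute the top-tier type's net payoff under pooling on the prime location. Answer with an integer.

Pooled price premium = 2/5·34 + 3/5·24 = 28.
top-tier pays cost 1 for the prime location, so net payoff = 28 − 1 = 27.

27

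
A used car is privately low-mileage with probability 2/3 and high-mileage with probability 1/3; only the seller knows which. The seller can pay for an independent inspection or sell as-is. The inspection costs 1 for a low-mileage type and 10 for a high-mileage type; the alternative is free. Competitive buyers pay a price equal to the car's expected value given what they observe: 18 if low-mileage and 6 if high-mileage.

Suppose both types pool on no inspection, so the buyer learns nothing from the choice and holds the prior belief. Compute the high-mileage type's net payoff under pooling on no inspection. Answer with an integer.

Pooled price = 2/3·18 + 1/3·6 = 14.
high-mileage pays no cost for no inspection, so net payoff = 14.

14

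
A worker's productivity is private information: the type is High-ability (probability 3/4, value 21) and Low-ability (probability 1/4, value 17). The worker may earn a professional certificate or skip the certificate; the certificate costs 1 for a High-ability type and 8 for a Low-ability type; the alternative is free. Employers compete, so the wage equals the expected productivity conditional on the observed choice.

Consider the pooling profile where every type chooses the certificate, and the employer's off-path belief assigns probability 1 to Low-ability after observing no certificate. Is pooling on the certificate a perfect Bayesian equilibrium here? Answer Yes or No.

No

On path, the employer holds the prior and pays 3/4·21 + 1/4·17 = 20. Off path (no certificate), believing Low-ability, it pays 17.
High-ability: the certificate nets 20 − 1 = 19; no certificate nets 17. High-ability stays.
Low-ability: the certificate nets 20 − 8 = 12; no certificate nets 17. Low-ability would deviate.
A type deviates, so pooling fails.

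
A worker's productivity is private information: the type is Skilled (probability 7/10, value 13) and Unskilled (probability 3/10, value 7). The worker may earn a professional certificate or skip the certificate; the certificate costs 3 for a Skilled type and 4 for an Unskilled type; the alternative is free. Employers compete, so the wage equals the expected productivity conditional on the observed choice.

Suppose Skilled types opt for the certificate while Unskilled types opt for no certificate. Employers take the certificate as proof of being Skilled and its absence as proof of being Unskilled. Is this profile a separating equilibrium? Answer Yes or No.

Under these beliefs, the certificate earns wage 13 and no certificate earns wage 7.
Skilled: the certificate nets 13 − 3 = 10; no certificate nets 7. Skilled prefers the certificate.
Unskilled: the certificate nets 13 − 4 = 9; no certificate nets 7. Unskilled would deviate to the certificate.
Unskilled has a profitable deviation, so the profile is not an equilibrium.

No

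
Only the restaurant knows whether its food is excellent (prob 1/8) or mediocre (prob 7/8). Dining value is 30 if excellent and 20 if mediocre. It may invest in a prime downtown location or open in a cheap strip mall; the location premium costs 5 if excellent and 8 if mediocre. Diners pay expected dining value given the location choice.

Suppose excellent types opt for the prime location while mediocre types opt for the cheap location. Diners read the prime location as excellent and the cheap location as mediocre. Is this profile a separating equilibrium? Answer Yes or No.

Under these beliefs, the prime location earns price premium 30 and the cheap location earns price premium 20.
excellent: the prime location nets 30 − 5 = 25; the cheap location nets 20. excellent prefers the prime location.
mediocre: the prime location nets 30 − 8 = 22; the cheap location nets 20. mediocre would deviate to the prime location.
mediocre has a profitable deviation, so the profile is not an equilibrium.

No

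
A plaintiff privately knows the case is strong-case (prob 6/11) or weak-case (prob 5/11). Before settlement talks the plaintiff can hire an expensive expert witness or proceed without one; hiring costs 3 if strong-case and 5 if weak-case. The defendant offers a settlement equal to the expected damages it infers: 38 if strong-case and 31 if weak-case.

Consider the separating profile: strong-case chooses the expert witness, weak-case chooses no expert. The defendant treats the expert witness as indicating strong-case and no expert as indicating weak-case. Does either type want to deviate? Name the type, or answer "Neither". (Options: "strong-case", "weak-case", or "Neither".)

The expert witness pays 38; no expert pays 31.
strong-case: assigned the expert witness, nets 38 − 3 = 35; deviating to no expert nets 31.
weak-case: assigned no expert, nets 31; deviating to the expert witness nets 38 − 5 = 33.
The weak-case type gains 2 by deviating.

weak-case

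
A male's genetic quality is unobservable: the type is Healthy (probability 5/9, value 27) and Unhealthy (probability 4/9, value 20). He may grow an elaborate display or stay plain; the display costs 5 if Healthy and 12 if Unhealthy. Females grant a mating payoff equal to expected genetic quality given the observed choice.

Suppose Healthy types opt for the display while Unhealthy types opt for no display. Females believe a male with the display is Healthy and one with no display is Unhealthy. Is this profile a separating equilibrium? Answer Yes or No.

Under these beliefs, the display earns mating payoff 27 and no display earns mating payoff 20.
Healthy: the display nets 27 − 5 = 22; no display nets 20. Healthy prefers the display.
Unhealthy: the display nets 27 − 12 = 15; no display nets 20. Unhealthy prefers no display.
Neither type deviates, so the separating profile is an equilibrium.

Yes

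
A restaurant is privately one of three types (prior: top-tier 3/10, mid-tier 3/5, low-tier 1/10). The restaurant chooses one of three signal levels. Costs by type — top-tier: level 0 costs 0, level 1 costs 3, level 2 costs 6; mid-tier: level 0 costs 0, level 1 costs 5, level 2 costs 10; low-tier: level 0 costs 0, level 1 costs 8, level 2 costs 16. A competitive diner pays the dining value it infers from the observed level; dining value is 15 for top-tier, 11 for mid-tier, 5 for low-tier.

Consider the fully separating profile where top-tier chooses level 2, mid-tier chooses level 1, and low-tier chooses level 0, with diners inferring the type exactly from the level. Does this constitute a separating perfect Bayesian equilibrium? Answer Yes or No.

Yes

Separating price premiums: level 2 → 15, level 1 → 11, level 0 → 5.
top-tier (assigned level 2): level 0: 5 − 0 = 5; level 1: 11 − 3 = 8; level 2: 15 − 6 = 9. top-tier stays.
mid-tier (assigned level 1): level 0: 5 − 0 = 5; level 1: 11 − 5 = 6; level 2: 15 − 10 = 5. mid-tier stays.
low-tier (assigned level 0): level 0: 5 − 0 = 5; level 1: 11 − 8 = 3; level 2: 15 − 16 = -1. low-tier stays.
Every type prefers its assigned level; separation holds.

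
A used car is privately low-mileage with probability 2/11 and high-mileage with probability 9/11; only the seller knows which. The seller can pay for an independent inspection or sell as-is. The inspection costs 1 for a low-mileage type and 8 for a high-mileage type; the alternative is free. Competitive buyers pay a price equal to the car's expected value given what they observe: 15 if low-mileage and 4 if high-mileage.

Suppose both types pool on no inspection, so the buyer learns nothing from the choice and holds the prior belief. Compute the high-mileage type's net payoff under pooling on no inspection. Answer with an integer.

Pooled price = 2/11·15 + 9/11·4 = 6.
high-mileage pays no cost for no inspection, so net payoff = 6.

6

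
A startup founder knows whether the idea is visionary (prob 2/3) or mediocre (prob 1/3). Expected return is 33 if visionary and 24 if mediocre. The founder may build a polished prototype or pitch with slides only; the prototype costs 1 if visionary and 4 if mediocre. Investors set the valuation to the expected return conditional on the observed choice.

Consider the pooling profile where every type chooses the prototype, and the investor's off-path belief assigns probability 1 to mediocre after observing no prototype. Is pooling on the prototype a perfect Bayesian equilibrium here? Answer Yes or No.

On path, the investor holds the prior and pays 2/3·33 + 1/3·24 = 30. Off path (no prototype), believing mediocre, it pays 24.
visionary: the prototype nets 30 − 1 = 29; no prototype nets 24. visionary stays.
mediocre: the prototype nets 30 − 4 = 26; no prototype nets 24. mediocre stays.
No type deviates, so pooling is sustained.

Yes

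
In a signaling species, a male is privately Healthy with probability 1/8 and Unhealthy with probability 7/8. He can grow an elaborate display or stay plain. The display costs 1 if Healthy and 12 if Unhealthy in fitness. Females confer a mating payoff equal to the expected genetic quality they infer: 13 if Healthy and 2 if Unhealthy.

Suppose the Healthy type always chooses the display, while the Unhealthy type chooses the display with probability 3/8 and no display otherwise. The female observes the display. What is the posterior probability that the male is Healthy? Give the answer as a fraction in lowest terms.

8/29

P(the display) = (1/8)·1 + (7/8)·(3/8) = 29/64.
By Bayes' rule, P(Healthy | the display) = (1/8) / (29/64) = 8/29.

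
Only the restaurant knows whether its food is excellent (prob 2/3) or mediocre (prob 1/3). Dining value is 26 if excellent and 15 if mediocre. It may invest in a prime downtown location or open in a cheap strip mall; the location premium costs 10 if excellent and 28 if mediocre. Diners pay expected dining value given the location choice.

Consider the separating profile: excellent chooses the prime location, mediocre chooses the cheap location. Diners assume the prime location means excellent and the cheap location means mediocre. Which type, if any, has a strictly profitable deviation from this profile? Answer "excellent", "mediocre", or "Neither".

Neither

The prime location pays 26; the cheap location pays 15.
excellent: assigned the prime location, nets 26 − 10 = 16; deviating to the cheap location nets 15.
mediocre: assigned the cheap location, nets 15; deviating to the prime location nets 26 − 28 = -2.
Both types strictly prefer their assigned action; no profitable deviation.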